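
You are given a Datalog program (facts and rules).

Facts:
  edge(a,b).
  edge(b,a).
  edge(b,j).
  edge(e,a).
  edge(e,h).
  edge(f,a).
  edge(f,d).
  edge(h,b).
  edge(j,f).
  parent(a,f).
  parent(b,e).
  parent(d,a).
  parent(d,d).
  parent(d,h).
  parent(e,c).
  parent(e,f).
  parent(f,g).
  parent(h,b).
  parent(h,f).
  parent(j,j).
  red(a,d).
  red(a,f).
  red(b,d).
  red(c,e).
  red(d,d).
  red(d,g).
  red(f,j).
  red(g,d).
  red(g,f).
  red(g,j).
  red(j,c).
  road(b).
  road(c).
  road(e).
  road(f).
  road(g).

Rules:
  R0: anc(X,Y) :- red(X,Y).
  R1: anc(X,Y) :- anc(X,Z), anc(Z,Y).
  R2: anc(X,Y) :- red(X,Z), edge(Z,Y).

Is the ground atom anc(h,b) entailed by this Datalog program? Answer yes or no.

round 1: derive anc(a,d) via R0 from red(a,d)
round 1: derive anc(a,f) via R0 from red(a,f)
round 1: derive anc(b,d) via R0 from red(b,d)
round 1: derive anc(c,e) via R0 from red(c,e)
round 1: derive anc(d,d) via R0 from red(d,d)
round 1: derive anc(d,g) via R0 from red(d,g)
round 1: derive anc(f,j) via R0 from red(f,j)
round 1: derive anc(g,d) via R0 from red(g,d)
round 1: derive anc(g,f) via R0 from red(g,f)
round 1: derive anc(g,j) via R0 from red(g,j)
round 1: derive anc(j,c) via R0 from red(j,c)
round 1: derive anc(a,a) via R2 from red(a,f), edge(f,a)
round 1: derive anc(c,a) via R2 from red(c,e), edge(e,a)
round 1: derive anc(c,h) via R2 from red(c,e), edge(e,h)
round 1: derive anc(f,f) via R2 from red(f,j), edge(j,f)
round 1: derive anc(g,a) via R2 from red(g,f), edge(f,a)
round 2: derive anc(a,g) via R1 from anc(a,d), anc(d,g)
round 2: derive anc(a,j) via R1 from anc(a,f), anc(f,j)
round 2: derive anc(b,g) via R1 from anc(b,d), anc(d,g)
round 2: derive anc(c,d) via R1 from anc(c,a), anc(a,d)
round 2: derive anc(c,f) via R1 from anc(c,a), anc(a,f)
round 2: derive anc(d,a) via R1 from anc(d,g), anc(g,a)
round 2: derive anc(d,f) via R1 from anc(d,g), anc(g,f)
round 2: derive anc(d,j) via R1 from anc(d,g), anc(g,j)
round 2: derive anc(f,c) via R1 from anc(f,j), anc(j,c)
round 2: derive anc(g,c) via R1 from anc(g,j), anc(j,c)
round 2: derive anc(g,g) via R1 from anc(g,d), anc(d,g)
round 2: derive anc(j,a) via R1 from anc(j,c), anc(c,a)
round 2: derive anc(j,e) via R1 from anc(j,c), anc(c,e)
round 2: derive anc(j,h) via R1 from anc(j,c), anc(c,h)
round 3: derive anc(a,c) via R1 from anc(a,f), anc(f,c)
round 3: derive anc(a,e) via R1 from anc(a,j), anc(j,e)
round 3: derive anc(a,h) via R1 from anc(a,j), anc(j,h)
round 3: derive anc(b,a) via R1 from anc(b,d), anc(d,a)
round 3: derive anc(b,c) via R1 from anc(b,g), anc(g,c)
round 3: derive anc(b,f) via R1 from anc(b,d), anc(d,f)
round 3: derive anc(b,j) via R1 from anc(b,d), anc(d,j)
round 3: derive anc(c,c) via R1 from anc(c,f), anc(f,c)
round 3: derive anc(c,g) via R1 from anc(c,a), anc(a,g)
round 3: derive anc(c,j) via R1 from anc(c,a), anc(a,j)
round 3: derive anc(d,c) via R1 from anc(d,f), anc(f,c)
round 3: derive anc(d,e) via R1 from anc(d,j), anc(j,e)
round 3: derive anc(d,h) via R1 from anc(d,j), anc(j,h)
round 3: derive anc(f,a) via R1 from anc(f,c), anc(c,a)
round 3: derive anc(f,d) via R1 from anc(f,c), anc(c,d)
round 3: derive anc(f,e) via R1 from anc(f,c), anc(c,e)
round 3: derive anc(f,h) via R1 from anc(f,c), anc(c,h)
round 3: derive anc(g,e) via R1 from anc(g,c), anc(c,e)
round 3: derive anc(g,h) via R1 from anc(g,c), anc(c,h)
round 3: derive anc(j,d) via R1 from anc(j,a), anc(a,d)
round 3: derive anc(j,f) via R1 from anc(j,a), anc(a,f)
round 3: derive anc(j,g) via R1 from anc(j,a), anc(a,g)
round 3: derive anc(j,j) via R1 from anc(j,a), anc(a,j)
round 4: derive anc(b,e) via R1 from anc(b,a), anc(a,e)
round 4: derive anc(b,h) via R1 from anc(b,a), anc(a,h)
round 4: derive anc(f,g) via R1 from anc(f,a), anc(a,g)

no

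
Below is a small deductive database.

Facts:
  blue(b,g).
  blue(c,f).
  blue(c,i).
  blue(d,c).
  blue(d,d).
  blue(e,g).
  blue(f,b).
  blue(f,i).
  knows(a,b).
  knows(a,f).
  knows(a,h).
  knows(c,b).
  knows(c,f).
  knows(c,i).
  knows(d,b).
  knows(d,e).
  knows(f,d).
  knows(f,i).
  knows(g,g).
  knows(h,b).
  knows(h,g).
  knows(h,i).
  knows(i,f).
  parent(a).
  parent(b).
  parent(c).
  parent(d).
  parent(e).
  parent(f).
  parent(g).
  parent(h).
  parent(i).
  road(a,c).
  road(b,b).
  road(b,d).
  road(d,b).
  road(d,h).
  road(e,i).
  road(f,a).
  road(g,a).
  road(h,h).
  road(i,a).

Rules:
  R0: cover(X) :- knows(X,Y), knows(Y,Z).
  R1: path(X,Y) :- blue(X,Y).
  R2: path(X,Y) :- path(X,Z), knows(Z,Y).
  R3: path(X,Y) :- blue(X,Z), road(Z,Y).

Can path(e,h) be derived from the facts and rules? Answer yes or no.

round 1: derive path(b,g) via R1 from blue(b,g)
round 1: derive path(c,f) via R1 from blue(c,f)
round 1: derive path(c,i) via R1 from blue(c,i)
round 1: derive path(d,c) via R1 from blue(d,c)
round 1: derive path(d,d) via R1 from blue(d,d)
round 1: derive path(e,g) via R1 from blue(e,g)
round 1: derive path(f,b) via R1 from blue(f,b)
round 1: derive path(f,i) via R1 from blue(f,i)
round 1: derive path(b,a) via R3 from blue(b,g), road(g,a)
round 1: derive path(c,a) via R3 from blue(c,f), road(f,a)
round 1: derive path(d,b) via R3 from blue(d,d), road(d,b)
round 1: derive path(d,h) via R3 from blue(d,d), road(d,h)
round 1: derive path(e,a) via R3 from blue(e,g), road(g,a)
round 1: derive path(f,a) via R3 from blue(f,i), road(i,a)
round 1: derive path(f,d) via R3 from blue(f,b), road(b,d)
round 2: derive path(b,b) via R2 from path(b,a), knows(a,b)
round 2: derive path(b,f) via R2 from path(b,a), knows(a,f)
round 2: derive path(b,h) via R2 from path(b,a), knows(a,h)
round 2: derive path(c,b) via R2 from path(c,a), knows(a,b)
round 2: derive path(c,d) via R2 from path(c,f), knows(f,d)
round 2: derive path(c,h) via R2 from path(c,a), knows(a,h)
round 2: derive path(d,e) via R2 from path(d,d), knows(d,e)
round 2: derive path(d,f) via R2 from path(d,c), knows(c,f)
round 2: derive path(d,g) via R2 from path(d,h), knows(h,g)
round 2: derive path(d,i) via R2 from path(d,c), knows(c,i)
round 2: derive path(e,b) via R2 from path(e,a), knows(a,b)
round 2: derive path(e,f) via R2 from path(e,a), knows(a,f)
round 2: derive path(e,h) via R2 from path(e,a), knows(a,h)
round 2: derive path(f,e) via R2 from path(f,d), knows(d,e)
round 2: derive path(f,f) via R2 from path(f,a), knows(a,f)
round 2: derive path(f,h) via R2 from path(f,a), knows(a,h)
round 3: derive path(b,d) via R2 from path(b,f), knows(f,d)
round 3: derive path(b,i) via R2 from path(b,f), knows(f,i)
round 3: derive path(c,e) via R2 from path(c,d), knows(d,e)
round 3: derive path(c,g) via R2 from path(c,h), knows(h,g)
round 3: derive path(e,d) via R2 from path(e,f), knows(f,d)
round 3: derive path(e,i) via R2 from path(e,f), knows(f,i)
round 3: derive path(f,g) via R2 from path(f,h), knows(h,g)
round 4: derive path(b,e) via R2 from path(b,d), knows(d,e)
round 4: derive path(e,e) via R2 from path(e,d), knows(d,e)

yes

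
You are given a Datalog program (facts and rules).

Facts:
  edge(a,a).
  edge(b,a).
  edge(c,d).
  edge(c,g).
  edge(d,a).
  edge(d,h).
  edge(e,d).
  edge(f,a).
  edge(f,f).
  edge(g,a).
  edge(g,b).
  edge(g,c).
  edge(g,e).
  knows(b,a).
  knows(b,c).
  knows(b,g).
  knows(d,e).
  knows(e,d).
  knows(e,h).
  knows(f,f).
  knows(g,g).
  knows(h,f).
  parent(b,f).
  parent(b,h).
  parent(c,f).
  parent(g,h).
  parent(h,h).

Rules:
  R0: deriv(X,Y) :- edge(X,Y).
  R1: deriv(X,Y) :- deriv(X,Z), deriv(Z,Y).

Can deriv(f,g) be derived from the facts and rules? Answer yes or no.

round 1: derive deriv(a,a) via R0 from edge(a,a)
round 1: derive deriv(b,a) via R0 from edge(b,a)
round 1: derive deriv(c,d) via R0 from edge(c,d)
round 1: derive deriv(c,g) via R0 from edge(c,g)
round 1: derive deriv(d,a) via R0 from edge(d,a)
round 1: derive deriv(d,h) via R0 from edge(d,h)
round 1: derive deriv(e,d) via R0 from edge(e,d)
round 1: derive deriv(f,a) via R0 from edge(f,a)
round 1: derive deriv(f,f) via R0 from edge(f,f)
round 1: derive deriv(g,a) via R0 from edge(g,a)
round 1: derive deriv(g,b) via R0 from edge(g,b)
round 1: derive deriv(g,c) via R0 from edge(g,c)
round 1: derive deriv(g,e) via R0 from edge(g,e)
round 2: derive deriv(c,a) via R1 from deriv(c,d), deriv(d,a)
round 2: derive deriv(c,b) via R1 from deriv(c,g), deriv(g,b)
round 2: derive deriv(c,c) via R1 from deriv(c,g), deriv(g,c)
round 2: derive deriv(c,e) via R1 from deriv(c,g), deriv(g,e)
round 2: derive deriv(c,h) via R1 from deriv(c,d), deriv(d,h)
round 2: derive deriv(e,a) via R1 from deriv(e,d), deriv(d,a)
round 2: derive deriv(e,h) via R1 from deriv(e,d), deriv(d,h)
round 2: derive deriv(g,d) via R1 from deriv(g,c), deriv(c,d)
round 2: derive deriv(g,g) via R1 from deriv(g,c), deriv(c,g)
round 3: derive deriv(g,h) via R1 from deriv(g,c), deriv(c,h)

no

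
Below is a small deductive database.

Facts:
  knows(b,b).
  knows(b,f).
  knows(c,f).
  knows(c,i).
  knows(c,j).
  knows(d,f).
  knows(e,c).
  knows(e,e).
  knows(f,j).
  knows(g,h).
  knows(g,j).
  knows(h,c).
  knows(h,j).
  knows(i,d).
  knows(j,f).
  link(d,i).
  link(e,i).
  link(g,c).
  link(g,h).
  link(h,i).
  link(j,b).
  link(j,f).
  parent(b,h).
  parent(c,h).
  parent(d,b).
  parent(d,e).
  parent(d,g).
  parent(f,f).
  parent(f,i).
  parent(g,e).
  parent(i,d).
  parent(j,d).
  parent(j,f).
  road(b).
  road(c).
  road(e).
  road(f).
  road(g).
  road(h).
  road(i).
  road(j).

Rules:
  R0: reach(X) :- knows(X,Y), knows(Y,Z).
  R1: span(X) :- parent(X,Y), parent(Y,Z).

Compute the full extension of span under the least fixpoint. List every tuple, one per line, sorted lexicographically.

span(d)
span(f)
span(i)
span(j)

round 1: derive span(d) via R1 from parent(d,b), parent(b,h)
round 1: derive span(f) via R1 from parent(f,f), parent(f,f)
round 1: derive span(i) via R1 from parent(i,d), parent(d,b)
round 1: derive span(j) via R1 from parent(j,d), parent(d,b)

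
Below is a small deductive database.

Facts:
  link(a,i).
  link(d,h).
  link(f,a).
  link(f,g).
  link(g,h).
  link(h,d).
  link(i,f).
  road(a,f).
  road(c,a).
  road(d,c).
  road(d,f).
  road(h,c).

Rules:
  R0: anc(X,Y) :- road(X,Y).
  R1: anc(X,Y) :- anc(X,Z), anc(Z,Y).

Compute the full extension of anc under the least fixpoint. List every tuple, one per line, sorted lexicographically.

round 1: derive anc(a,f) via R0 from road(a,f)
round 1: derive anc(c,a) via R0 from road(c,a)
round 1: derive anc(d,c) via R0 from road(d,c)
round 1: derive anc(d,f) via R0 from road(d,f)
round 1: derive anc(h,c) via R0 from road(h,c)
round 2: derive anc(c,f) via R1 from anc(c,a), anc(a,f)
round 2: derive anc(d,a) via R1 from anc(d,c), anc(c,a)
round 2: derive anc(h,a) via R1 from anc(h,c), anc(c,a)
round 3: derive anc(h,f) via R1 from anc(h,a), anc(a,f)

anc(a,f)
anc(c,a)
anc(c,f)
anc(d,a)
anc(d,c)
anc(d,f)
anc(h,a)
anc(h,c)
anc(h,f)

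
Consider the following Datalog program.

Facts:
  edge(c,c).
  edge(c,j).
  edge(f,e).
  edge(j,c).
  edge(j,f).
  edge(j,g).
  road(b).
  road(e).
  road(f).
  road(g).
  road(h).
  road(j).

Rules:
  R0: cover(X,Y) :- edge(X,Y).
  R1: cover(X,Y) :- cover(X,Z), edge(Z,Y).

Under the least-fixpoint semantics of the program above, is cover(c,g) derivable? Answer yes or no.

yes

round 1: derive cover(c,c) via R0 from edge(c,c)
round 1: derive cover(c,j) via R0 from edge(c,j)
round 1: derive cover(f,e) via R0 from edge(f,e)
round 1: derive cover(j,c) via R0 from edge(j,c)
round 1: derive cover(j,f) via R0 from edge(j,f)
round 1: derive cover(j,g) via R0 from edge(j,g)
round 2: derive cover(c,f) via R1 from cover(c,j), edge(j,f)
round 2: derive cover(c,g) via R1 from cover(c,j), edge(j,g)
round 2: derive cover(j,e) via R1 from cover(j,f), edge(f,e)
round 2: derive cover(j,j) via R1 from cover(j,c), edge(c,j)
round 3: derive cover(c,e) via R1 from cover(c,f), edge(f,e)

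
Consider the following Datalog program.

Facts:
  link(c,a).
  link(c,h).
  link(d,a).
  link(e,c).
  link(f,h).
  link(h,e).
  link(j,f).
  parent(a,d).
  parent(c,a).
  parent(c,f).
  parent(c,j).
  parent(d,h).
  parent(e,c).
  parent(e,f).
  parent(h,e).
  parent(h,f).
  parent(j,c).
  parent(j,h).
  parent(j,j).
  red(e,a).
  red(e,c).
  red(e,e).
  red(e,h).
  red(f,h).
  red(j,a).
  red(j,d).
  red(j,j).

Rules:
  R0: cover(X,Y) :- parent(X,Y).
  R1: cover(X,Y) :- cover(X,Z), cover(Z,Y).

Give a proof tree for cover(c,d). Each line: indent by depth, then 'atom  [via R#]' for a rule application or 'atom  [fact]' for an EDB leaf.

cover(c,d)  [via R1]
  cover(c,a)  [via R0]
    parent(c,a)  [fact]
  cover(a,d)  [via R0]
    parent(a,d)  [fact]

round 1: derive cover(a,d) via R0 from parent(a,d)
round 1: derive cover(c,a) via R0 from parent(c,a)
round 1: derive cover(c,f) via R0 from parent(c,f)
round 1: derive cover(c,j) via R0 from parent(c,j)
round 1: derive cover(d,h) via R0 from parent(d,h)
round 1: derive cover(e,c) via R0 from parent(e,c)
round 1: derive cover(e,f) via R0 from parent(e,f)
round 1: derive cover(h,e) via R0 from parent(h,e)
round 1: derive cover(h,f) via R0 from parent(h,f)
round 1: derive cover(j,c) via R0 from parent(j,c)
round 1: derive cover(j,h) via R0 from parent(j,h)
round 1: derive cover(j,j) via R0 from parent(j,j)
round 2: derive cover(a,h) via R1 from cover(a,d), cover(d,h)
round 2: derive cover(c,c) via R1 from cover(c,j), cover(j,c)
round 2: derive cover(c,d) via R1 from cover(c,a), cover(a,d)
round 2: derive cover(c,h) via R1 from cover(c,j), cover(j,h)
round 2: derive cover(d,e) via R1 from cover(d,h), cover(h,e)
round 2: derive cover(d,f) via R1 from cover(d,h), cover(h,f)
round 2: derive cover(e,a) via R1 from cover(e,c), cover(c,a)
round 2: derive cover(e,j) via R1 from cover(e,c), cover(c,j)
round 2: derive cover(h,c) via R1 from cover(h,e), cover(e,c)
round 2: derive cover(j,a) via R1 from cover(j,c), cover(c,a)
round 2: derive cover(j,e) via R1 from cover(j,h), cover(h,e)
round 2: derive cover(j,f) via R1 from cover(j,c), cover(c,f)
round 3: derive cover(a,c) via R1 from cover(a,h), cover(h,c)
round 3: derive cover(a,e) via R1 from cover(a,d), cover(d,e)
round 3: derive cover(a,f) via R1 from cover(a,d), cover(d,f)
round 3: derive cover(c,e) via R1 from cover(c,d), cover(d,e)
round 3: derive cover(d,a) via R1 from cover(d,e), cover(e,a)
round 3: derive cover(d,c) via R1 from cover(d,e), cover(e,c)
round 3: derive cover(d,j) via R1 from cover(d,e), cover(e,j)
round 3: derive cover(e,d) via R1 from cover(e,a), cover(a,d)
round 3: derive cover(e,e) via R1 from cover(e,j), cover(j,e)
round 3: derive cover(e,h) via R1 from cover(e,a), cover(a,h)
round 3: derive cover(h,a) via R1 from cover(h,c), cover(c,a)
round 3: derive cover(h,d) via R1 from cover(h,c), cover(c,d)
round 3: derive cover(h,h) via R1 from cover(h,c), cover(c,h)
round 3: derive cover(h,j) via R1 from cover(h,c), cover(c,j)
round 3: derive cover(j,d) via R1 from cover(j,a), cover(a,d)
round 4: derive cover(a,a) via R1 from cover(a,c), cover(c,a)
round 4: derive cover(a,j) via R1 from cover(a,c), cover(c,j)
round 4: derive cover(d,d) via R1 from cover(d,a), cover(a,d)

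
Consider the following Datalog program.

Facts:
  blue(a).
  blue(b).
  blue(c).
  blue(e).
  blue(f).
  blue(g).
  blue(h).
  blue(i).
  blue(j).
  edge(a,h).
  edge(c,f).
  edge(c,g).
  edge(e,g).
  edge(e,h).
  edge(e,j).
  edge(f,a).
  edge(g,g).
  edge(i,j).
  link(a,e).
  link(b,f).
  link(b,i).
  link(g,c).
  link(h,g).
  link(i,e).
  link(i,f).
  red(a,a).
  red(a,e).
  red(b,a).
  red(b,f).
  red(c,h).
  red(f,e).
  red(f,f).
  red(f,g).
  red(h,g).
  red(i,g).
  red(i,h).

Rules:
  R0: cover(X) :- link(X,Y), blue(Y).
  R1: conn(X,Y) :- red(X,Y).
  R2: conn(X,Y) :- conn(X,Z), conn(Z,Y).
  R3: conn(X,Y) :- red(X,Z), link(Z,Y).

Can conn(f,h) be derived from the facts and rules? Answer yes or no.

yes

round 1: derive conn(a,a) via R1 from red(a,a)
round 1: derive conn(a,e) via R1 from red(a,e)
round 1: derive conn(b,a) via R1 from red(b,a)
round 1: derive conn(b,f) via R1 from red(b,f)
round 1: derive conn(c,h) via R1 from red(c,h)
round 1: derive conn(f,e) via R1 from red(f,e)
round 1: derive conn(f,f) via R1 from red(f,f)
round 1: derive conn(f,g) via R1 from red(f,g)
round 1: derive conn(h,g) via R1 from red(h,g)
round 1: derive conn(i,g) via R1 from red(i,g)
round 1: derive conn(i,h) via R1 from red(i,h)
round 1: derive conn(b,e) via R3 from red(b,a), link(a,e)
round 1: derive conn(c,g) via R3 from red(c,h), link(h,g)
round 1: derive conn(f,c) via R3 from red(f,g), link(g,c)
round 1: derive conn(h,c) via R3 from red(h,g), link(g,c)
round 1: derive conn(i,c) via R3 from red(i,g), link(g,c)
round 2: derive conn(b,c) via R2 from conn(b,f), conn(f,c)
round 2: derive conn(b,g) via R2 from conn(b,f), conn(f,g)
round 2: derive conn(c,c) via R2 from conn(c,h), conn(h,c)
round 2: derive conn(f,h) via R2 from conn(f,c), conn(c,h)
round 2: derive conn(h,h) via R2 from conn(h,c), conn(c,h)
round 3: derive conn(b,h) via R2 from conn(b,c), conn(c,h)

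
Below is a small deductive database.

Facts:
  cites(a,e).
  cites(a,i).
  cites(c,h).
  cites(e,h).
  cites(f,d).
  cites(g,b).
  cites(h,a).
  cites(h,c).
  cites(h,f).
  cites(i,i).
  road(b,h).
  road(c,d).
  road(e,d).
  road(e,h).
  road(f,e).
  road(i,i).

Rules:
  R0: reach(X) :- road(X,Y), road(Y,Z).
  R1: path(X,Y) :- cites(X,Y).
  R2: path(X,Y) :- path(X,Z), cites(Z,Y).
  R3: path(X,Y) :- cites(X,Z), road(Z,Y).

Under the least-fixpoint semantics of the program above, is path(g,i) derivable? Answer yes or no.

round 1: derive path(a,e) via R1 from cites(a,e)
round 1: derive path(a,i) via R1 from cites(a,i)
round 1: derive path(c,h) via R1 from cites(c,h)
round 1: derive path(e,h) via R1 from cites(e,h)
round 1: derive path(f,d) via R1 from cites(f,d)
round 1: derive path(g,b) via R1 from cites(g,b)
round 1: derive path(h,a) via R1 from cites(h,a)
round 1: derive path(h,c) via R1 from cites(h,c)
round 1: derive path(h,f) via R1 from cites(h,f)
round 1: derive path(i,i) via R1 from cites(i,i)
round 1: derive path(a,d) via R3 from cites(a,e), road(e,d)
round 1: derive path(a,h) via R3 from cites(a,e), road(e,h)
round 1: derive path(g,h) via R3 from cites(g,b), road(b,h)
round 1: derive path(h,d) via R3 from cites(h,c), road(c,d)
round 1: derive path(h,e) via R3 from cites(h,f), road(f,e)
round 2: derive path(a,a) via R2 from path(a,h), cites(h,a)
round 2: derive path(a,c) via R2 from path(a,h), cites(h,c)
round 2: derive path(a,f) via R2 from path(a,h), cites(h,f)
round 2: derive path(c,a) via R2 from path(c,h), cites(h,a)
round 2: derive path(c,c) via R2 from path(c,h), cites(h,c)
round 2: derive path(c,f) via R2 from path(c,h), cites(h,f)
round 2: derive path(e,a) via R2 from path(e,h), cites(h,a)
round 2: derive path(e,c) via R2 from path(e,h), cites(h,c)
round 2: derive path(e,f) via R2 from path(e,h), cites(h,f)
round 2: derive path(g,a) via R2 from path(g,h), cites(h,a)
round 2: derive path(g,c) via R2 from path(g,h), cites(h,c)
round 2: derive path(g,f) via R2 from path(g,h), cites(h,f)
round 2: derive path(h,h) via R2 from path(h,c), cites(c,h)
round 2: derive path(h,i) via R2 from path(h,a), cites(a,i)
round 3: derive path(c,d) via R2 from path(c,f), cites(f,d)
round 3: derive path(c,e) via R2 from path(c,a), cites(a,e)
round 3: derive path(c,i) via R2 from path(c,a), cites(a,i)
round 3: derive path(e,d) via R2 from path(e,f), cites(f,d)
round 3: derive path(e,e) via R2 from path(e,a), cites(a,e)
round 3: derive path(e,i) via R2 from path(e,a), cites(a,i)
round 3: derive path(g,d) via R2 from path(g,f), cites(f,d)
round 3: derive path(g,e) via R2 from path(g,a), cites(a,e)
round 3: derive path(g,i) via R2 from path(g,a), cites(a,i)

yes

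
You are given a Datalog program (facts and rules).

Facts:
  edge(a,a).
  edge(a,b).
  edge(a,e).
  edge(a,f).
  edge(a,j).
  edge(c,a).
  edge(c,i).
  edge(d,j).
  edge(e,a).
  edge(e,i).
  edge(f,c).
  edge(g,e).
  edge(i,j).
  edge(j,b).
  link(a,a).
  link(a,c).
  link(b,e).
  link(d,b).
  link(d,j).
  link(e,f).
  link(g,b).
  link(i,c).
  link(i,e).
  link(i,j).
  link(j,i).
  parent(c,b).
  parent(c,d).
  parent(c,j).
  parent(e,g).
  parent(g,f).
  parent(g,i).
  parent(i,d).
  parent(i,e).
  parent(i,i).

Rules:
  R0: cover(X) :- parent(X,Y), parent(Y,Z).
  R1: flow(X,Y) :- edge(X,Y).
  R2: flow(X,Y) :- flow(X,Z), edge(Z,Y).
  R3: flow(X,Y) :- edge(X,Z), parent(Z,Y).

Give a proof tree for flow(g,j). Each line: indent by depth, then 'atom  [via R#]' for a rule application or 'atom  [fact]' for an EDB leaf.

flow(g,j)  [via R2]
  flow(g,a)  [via R2]
    flow(g,e)  [via R1]
      edge(g,e)  [fact]
    edge(e,a)  [fact]
  edge(a,j)  [fact]

round 1: derive flow(a,a) via R1 from edge(a,a)
round 1: derive flow(a,b) via R1 from edge(a,b)
round 1: derive flow(a,e) via R1 from edge(a,e)
round 1: derive flow(a,f) via R1 from edge(a,f)
round 1: derive flow(a,j) via R1 from edge(a,j)
round 1: derive flow(c,a) via R1 from edge(c,a)
round 1: derive flow(c,i) via R1 from edge(c,i)
round 1: derive flow(d,j) via R1 from edge(d,j)
round 1: derive flow(e,a) via R1 from edge(e,a)
round 1: derive flow(e,i) via R1 from edge(e,i)
round 1: derive flow(f,c) via R1 from edge(f,c)
round 1: derive flow(g,e) via R1 from edge(g,e)
round 1: derive flow(i,j) via R1 from edge(i,j)
round 1: derive flow(j,b) via R1 from edge(j,b)
round 1: derive flow(a,g) via R3 from edge(a,e), parent(e,g)
round 1: derive flow(c,d) via R3 from edge(c,i), parent(i,d)
round 1: derive flow(c,e) via R3 from edge(c,i), parent(i,e)
round 1: derive flow(e,d) via R3 from edge(e,i), parent(i,d)
round 1: derive flow(e,e) via R3 from edge(e,i), parent(i,e)
round 1: derive flow(f,b) via R3 from edge(f,c), parent(c,b)
round 1: derive flow(f,d) via R3 from edge(f,c), parent(c,d)
round 1: derive flow(f,j) via R3 from edge(f,c), parent(c,j)
round 1: derive flow(g,g) via R3 from edge(g,e), parent(e,g)
round 2: derive flow(a,c) via R2 from flow(a,f), edge(f,c)
round 2: derive flow(a,i) via R2 from flow(a,e), edge(e,i)
round 2: derive flow(c,b) via R2 from flow(c,a), edge(a,b)
round 2: derive flow(c,f) via R2 from flow(c,a), edge(a,f)
round 2: derive flow(c,j) via R2 from flow(c,a), edge(a,j)
round 2: derive flow(d,b) via R2 from flow(d,j), edge(j,b)
round 2: derive flow(e,b) via R2 from flow(e,a), edge(a,b)
round 2: derive flow(e,f) via R2 from flow(e,a), edge(a,f)
round 2: derive flow(e,j) via R2 from flow(e,a), edge(a,j)
round 2: derive flow(f,a) via R2 from flow(f,c), edge(c,a)
round 2: derive flow(f,i) via R2 from flow(f,c), edge(c,i)
round 2: derive flow(g,a) via R2 from flow(g,e), edge(e,a)
round 2: derive flow(g,i) via R2 from flow(g,e), edge(e,i)
round 2: derive flow(i,b) via R2 from flow(i,j), edge(j,b)
round 3: derive flow(c,c) via R2 from flow(c,f), edge(f,c)
round 3: derive flow(e,c) via R2 from flow(e,f), edge(f,c)
round 3: derive flow(f,e) via R2 from flow(f,a), edge(a,e)
round 3: derive flow(f,f) via R2 from flow(f,a), edge(a,f)
round 3: derive flow(g,b) via R2 from flow(g,a), edge(a,b)
round 3: derive flow(g,f) via R2 from flow(g,a), edge(a,f)
round 3: derive flow(g,j) via R2 from flow(g,a), edge(a,j)
round 4: derive flow(g,c) via R2 from flow(g,f), edge(f,c)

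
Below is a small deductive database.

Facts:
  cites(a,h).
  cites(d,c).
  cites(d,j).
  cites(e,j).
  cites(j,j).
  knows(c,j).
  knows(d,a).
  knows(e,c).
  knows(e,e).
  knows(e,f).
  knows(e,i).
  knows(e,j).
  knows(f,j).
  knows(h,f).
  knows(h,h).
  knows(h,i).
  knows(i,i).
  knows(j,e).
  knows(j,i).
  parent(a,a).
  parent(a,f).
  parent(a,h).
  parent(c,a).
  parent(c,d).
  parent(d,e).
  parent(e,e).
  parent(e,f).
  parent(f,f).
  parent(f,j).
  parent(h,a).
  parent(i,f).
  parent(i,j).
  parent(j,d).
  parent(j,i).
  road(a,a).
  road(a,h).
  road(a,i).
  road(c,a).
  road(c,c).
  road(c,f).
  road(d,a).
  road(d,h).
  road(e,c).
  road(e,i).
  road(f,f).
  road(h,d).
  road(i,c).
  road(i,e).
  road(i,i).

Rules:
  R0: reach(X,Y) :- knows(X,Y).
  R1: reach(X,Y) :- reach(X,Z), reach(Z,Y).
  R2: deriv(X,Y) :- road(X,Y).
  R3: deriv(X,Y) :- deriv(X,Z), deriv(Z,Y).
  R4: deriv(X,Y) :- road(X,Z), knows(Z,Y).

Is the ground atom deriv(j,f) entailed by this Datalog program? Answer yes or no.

no

round 1: derive deriv(a,a) via R2 from road(a,a)
round 1: derive deriv(a,h) via R2 from road(a,h)
round 1: derive deriv(a,i) via R2 from road(a,i)
round 1: derive deriv(c,a) via R2 from road(c,a)
round 1: derive deriv(c,c) via R2 from road(c,c)
round 1: derive deriv(c,f) via R2 from road(c,f)
round 1: derive deriv(d,a) via R2 from road(d,a)
round 1: derive deriv(d,h) via R2 from road(d,h)
round 1: derive deriv(e,c) via R2 from road(e,c)
round 1: derive deriv(e,i) via R2 from road(e,i)
round 1: derive deriv(f,f) via R2 from road(f,f)
round 1: derive deriv(h,d) via R2 from road(h,d)
round 1: derive deriv(i,c) via R2 from road(i,c)
round 1: derive deriv(i,e) via R2 from road(i,e)
round 1: derive deriv(i,i) via R2 from road(i,i)
round 1: derive deriv(a,f) via R4 from road(a,h), knows(h,f)
round 1: derive deriv(c,j) via R4 from road(c,c), knows(c,j)
round 1: derive deriv(d,f) via R4 from road(d,h), knows(h,f)
round 1: derive deriv(d,i) via R4 from road(d,h), knows(h,i)
round 1: derive deriv(e,j) via R4 from road(e,c), knows(c,j)
round 1: derive deriv(f,j) via R4 from road(f,f), knows(f,j)
round 1: derive deriv(h,a) via R4 from road(h,d), knows(d,a)
round 1: derive deriv(i,f) via R4 from road(i,e), knows(e,f)
round 1: derive deriv(i,j) via R4 from road(i,c), knows(c,j)
round 2: derive deriv(a,c) via R3 from deriv(a,i), deriv(i,c)
round 2: derive deriv(a,d) via R3 from deriv(a,h), deriv(h,d)
round 2: derive deriv(a,e) via R3 from deriv(a,i), deriv(i,e)
round 2: derive deriv(a,j) via R3 from deriv(a,f), deriv(f,j)
round 2: derive deriv(c,h) via R3 from deriv(c,a), deriv(a,h)
round 2: derive deriv(c,i) via R3 from deriv(c,a), deriv(a,i)
round 2: derive deriv(d,c) via R3 from deriv(d,i), deriv(i,c)
round 2: derive deriv(d,d) via R3 from deriv(d,h), deriv(h,d)
round 2: derive deriv(d,e) via R3 from deriv(d,i), deriv(i,e)
round 2: derive deriv(d,j) via R3 from deriv(d,f), deriv(f,j)
round 2: derive deriv(e,a) via R3 from deriv(e,c), deriv(c,a)
round 2: derive deriv(e,e) via R3 from deriv(e,i), deriv(i,e)
round 2: derive deriv(e,f) via R3 from deriv(e,c), deriv(c,f)
round 2: derive deriv(h,f) via R3 from deriv(h,a), deriv(a,f)
round 2: derive deriv(h,h) via R3 from deriv(h,a), deriv(a,h)
round 2: derive deriv(h,i) via R3 from deriv(h,a), deriv(a,i)
round 2: derive deriv(i,a) via R3 from deriv(i,c), deriv(c,a)
round 3: derive deriv(c,d) via R3 from deriv(c,a), deriv(a,d)
round 3: derive deriv(c,e) via R3 from deriv(c,a), deriv(a,e)
round 3: derive deriv(e,d) via R3 from deriv(e,a), deriv(a,d)
round 3: derive deriv(e,h) via R3 from deriv(e,a), deriv(a,h)
round 3: derive deriv(h,c) via R3 from deriv(h,a), deriv(a,c)
round 3: derive deriv(h,e) via R3 from deriv(h,a), deriv(a,e)
round 3: derive deriv(h,j) via R3 from deriv(h,a), deriv(a,j)
round 3: derive deriv(i,d) via R3 from deriv(i,a), deriv(a,d)
round 3: derive deriv(i,h) via R3 from deriv(i,a), deriv(a,h)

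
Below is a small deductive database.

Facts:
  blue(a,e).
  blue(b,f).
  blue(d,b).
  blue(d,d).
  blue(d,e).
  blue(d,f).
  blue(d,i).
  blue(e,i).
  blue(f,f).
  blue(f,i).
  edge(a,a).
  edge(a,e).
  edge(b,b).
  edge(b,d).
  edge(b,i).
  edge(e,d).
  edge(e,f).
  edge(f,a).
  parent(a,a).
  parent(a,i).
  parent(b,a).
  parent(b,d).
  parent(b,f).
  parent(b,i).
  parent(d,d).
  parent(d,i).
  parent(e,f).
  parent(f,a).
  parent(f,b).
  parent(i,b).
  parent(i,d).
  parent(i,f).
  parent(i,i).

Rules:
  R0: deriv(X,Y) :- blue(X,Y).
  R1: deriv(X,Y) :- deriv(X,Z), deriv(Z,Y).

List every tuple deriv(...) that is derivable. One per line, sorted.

round 1: derive deriv(a,e) via R0 from blue(a,e)
round 1: derive deriv(b,f) via R0 from blue(b,f)
round 1: derive deriv(d,b) via R0 from blue(d,b)
round 1: derive deriv(d,d) via R0 from blue(d,d)
round 1: derive deriv(d,e) via R0 from blue(d,e)
round 1: derive deriv(d,f) via R0 from blue(d,f)
round 1: derive deriv(d,i) via R0 from blue(d,i)
round 1: derive deriv(e,i) via R0 from blue(e,i)
round 1: derive deriv(f,f) via R0 from blue(f,f)
round 1: derive deriv(f,i) via R0 from blue(f,i)
round 2: derive deriv(a,i) via R1 from deriv(a,e), deriv(e,i)
round 2: derive deriv(b,i) via R1 from deriv(b,f), deriv(f,i)

deriv(a,e)
deriv(a,i)
deriv(b,f)
deriv(b,i)
deriv(d,b)
deriv(d,d)
deriv(d,e)
deriv(d,f)
deriv(d,i)
deriv(e,i)
deriv(f,f)
deriv(f,i)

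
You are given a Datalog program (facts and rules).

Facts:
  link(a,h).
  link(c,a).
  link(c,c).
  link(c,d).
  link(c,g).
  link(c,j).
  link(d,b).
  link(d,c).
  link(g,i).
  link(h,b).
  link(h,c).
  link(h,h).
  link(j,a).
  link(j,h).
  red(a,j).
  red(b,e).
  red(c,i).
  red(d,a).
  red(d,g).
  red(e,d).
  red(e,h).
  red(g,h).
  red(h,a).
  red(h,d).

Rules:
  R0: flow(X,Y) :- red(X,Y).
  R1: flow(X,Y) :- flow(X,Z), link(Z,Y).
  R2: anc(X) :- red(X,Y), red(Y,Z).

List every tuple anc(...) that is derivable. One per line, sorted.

anc(b)
anc(d)
anc(e)
anc(g)
anc(h)

round 1: derive anc(b) via R2 from red(b,e), red(e,d)
round 1: derive anc(d) via R2 from red(d,a), red(a,j)
round 1: derive anc(e) via R2 from red(e,d), red(d,a)
round 1: derive anc(g) via R2 from red(g,h), red(h,a)
round 1: derive anc(h) via R2 from red(h,a), red(a,j)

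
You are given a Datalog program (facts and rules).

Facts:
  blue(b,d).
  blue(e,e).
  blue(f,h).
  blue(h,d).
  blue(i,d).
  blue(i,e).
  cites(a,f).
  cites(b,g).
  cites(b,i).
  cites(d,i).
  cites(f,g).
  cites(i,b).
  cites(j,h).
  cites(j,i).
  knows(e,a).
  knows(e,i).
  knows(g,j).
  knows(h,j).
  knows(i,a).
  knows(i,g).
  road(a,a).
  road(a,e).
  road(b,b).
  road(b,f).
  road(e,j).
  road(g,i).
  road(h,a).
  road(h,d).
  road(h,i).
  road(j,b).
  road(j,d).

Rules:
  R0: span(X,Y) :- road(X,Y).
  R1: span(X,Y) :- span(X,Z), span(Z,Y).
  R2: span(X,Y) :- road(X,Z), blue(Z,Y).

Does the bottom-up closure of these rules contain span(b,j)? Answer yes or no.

round 1: derive span(a,a) via R0 from road(a,a)
round 1: derive span(a,e) via R0 from road(a,e)
round 1: derive span(b,b) via R0 from road(b,b)
round 1: derive span(b,f) via R0 from road(b,f)
round 1: derive span(e,j) via R0 from road(e,j)
round 1: derive span(g,i) via R0 from road(g,i)
round 1: derive span(h,a) via R0 from road(h,a)
round 1: derive span(h,d) via R0 from road(h,d)
round 1: derive span(h,i) via R0 from road(h,i)
round 1: derive span(j,b) via R0 from road(j,b)
round 1: derive span(j,d) via R0 from road(j,d)
round 1: derive span(b,d) via R2 from road(b,b), blue(b,d)
round 1: derive span(b,h) via R2 from road(b,f), blue(f,h)
round 1: derive span(g,d) via R2 from road(g,i), blue(i,d)
round 1: derive span(g,e) via R2 from road(g,i), blue(i,e)
round 1: derive span(h,e) via R2 from road(h,i), blue(i,e)
round 2: derive span(a,j) via R1 from span(a,e), span(e,j)
round 2: derive span(b,a) via R1 from span(b,h), span(h,a)
round 2: derive span(b,e) via R1 from span(b,h), span(h,e)
round 2: derive span(b,i) via R1 from span(b,h), span(h,i)
round 2: derive span(e,b) via R1 from span(e,j), span(j,b)
round 2: derive span(e,d) via R1 from span(e,j), span(j,d)
round 2: derive span(g,j) via R1 from span(g,e), span(e,j)
round 2: derive span(h,j) via R1 from span(h,e), span(e,j)
round 2: derive span(j,f) via R1 from span(j,b), span(b,f)
round 2: derive span(j,h) via R1 from span(j,b), span(b,h)
round 3: derive span(a,b) via R1 from span(a,e), span(e,b)
round 3: derive span(a,d) via R1 from span(a,e), span(e,d)
round 3: derive span(a,f) via R1 from span(a,j), span(j,f)
round 3: derive span(a,h) via R1 from span(a,j), span(j,h)
round 3: derive span(b,j) via R1 from span(b,a), span(a,j)
round 3: derive span(e,a) via R1 from span(e,b), span(b,a)
round 3: derive span(e,e) via R1 from span(e,b), span(b,e)
round 3: derive span(e,f) via R1 from span(e,b), span(b,f)
round 3: derive span(e,h) via R1 from span(e,b), span(b,h)
round 3: derive span(e,i) via R1 from span(e,b), span(b,i)
round 3: derive span(g,b) via R1 from span(g,e), span(e,b)
round 3: derive span(g,f) via R1 from span(g,j), span(j,f)
round 3: derive span(g,h) via R1 from span(g,j), span(j,h)
round 3: derive span(h,b) via R1 from span(h,e), span(e,b)
round 3: derive span(h,f) via R1 from span(h,j), span(j,f)
round 3: derive span(h,h) via R1 from span(h,j), span(j,h)
round 3: derive span(j,a) via R1 from span(j,b), span(b,a)
round 3: derive span(j,e) via R1 from span(j,b), span(b,e)
round 3: derive span(j,i) via R1 from span(j,b), span(b,i)
round 3: derive span(j,j) via R1 from span(j,h), span(h,j)
round 4: derive span(a,i) via R1 from span(a,b), span(b,i)
round 4: derive span(g,a) via R1 from span(g,b), span(b,a)

yes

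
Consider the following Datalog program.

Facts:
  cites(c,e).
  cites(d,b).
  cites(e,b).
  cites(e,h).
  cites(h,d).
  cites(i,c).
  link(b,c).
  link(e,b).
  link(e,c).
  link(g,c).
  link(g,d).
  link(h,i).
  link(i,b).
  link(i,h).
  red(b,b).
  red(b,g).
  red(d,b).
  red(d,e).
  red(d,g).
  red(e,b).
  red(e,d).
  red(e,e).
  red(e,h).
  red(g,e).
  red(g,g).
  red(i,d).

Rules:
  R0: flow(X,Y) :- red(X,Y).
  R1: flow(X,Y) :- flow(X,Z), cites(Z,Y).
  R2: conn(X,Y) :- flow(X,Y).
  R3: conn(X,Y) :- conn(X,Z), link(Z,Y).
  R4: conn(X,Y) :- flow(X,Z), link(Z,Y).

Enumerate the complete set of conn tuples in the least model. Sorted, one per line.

round 1: derive flow(b,b) via R0 from red(b,b)
round 1: derive flow(b,g) via R0 from red(b,g)
round 1: derive flow(d,b) via R0 from red(d,b)
round 1: derive flow(d,e) via R0 from red(d,e)
round 1: derive flow(d,g) via R0 from red(d,g)
round 1: derive flow(e,b) via R0 from red(e,b)
round 1: derive flow(e,d) via R0 from red(e,d)
round 1: derive flow(e,e) via R0 from red(e,e)
round 1: derive flow(e,h) via R0 from red(e,h)
round 1: derive flow(g,e) via R0 from red(g,e)
round 1: derive flow(g,g) via R0 from red(g,g)
round 1: derive flow(i,d) via R0 from red(i,d)
round 2: derive flow(d,h) via R1 from flow(d,e), cites(e,h)
round 2: derive flow(g,b) via R1 from flow(g,e), cites(e,b)
round 2: derive flow(g,h) via R1 from flow(g,e), cites(e,h)
round 2: derive flow(i,b) via R1 from flow(i,d), cites(d,b)
round 2: derive conn(b,b) via R2 from flow(b,b)
round 2: derive conn(b,g) via R2 from flow(b,g)
round 2: derive conn(d,b) via R2 from flow(d,b)
round 2: derive conn(d,e) via R2 from flow(d,e)
round 2: derive conn(d,g) via R2 from flow(d,g)
round 2: derive conn(e,b) via R2 from flow(e,b)
round 2: derive conn(e,d) via R2 from flow(e,d)
round 2: derive conn(e,e) via R2 from flow(e,e)
round 2: derive conn(e,h) via R2 from flow(e,h)
round 2: derive conn(g,e) via R2 from flow(g,e)
round 2: derive conn(g,g) via R2 from flow(g,g)
round 2: derive conn(i,d) via R2 from flow(i,d)
round 2: derive conn(b,c) via R4 from flow(b,b), link(b,c)
round 2: derive conn(b,d) via R4 from flow(b,g), link(g,d)
round 2: derive conn(d,c) via R4 from flow(d,b), link(b,c)
round 2: derive conn(d,d) via R4 from flow(d,g), link(g,d)
round 2: derive conn(e,c) via R4 from flow(e,b), link(b,c)
round 2: derive conn(e,i) via R4 from flow(e,h), link(h,i)
round 2: derive conn(g,b) via R4 from flow(g,e), link(e,b)
round 2: derive conn(g,c) via R4 from flow(g,e), link(e,c)
round 2: derive conn(g,d) via R4 from flow(g,g), link(g,d)
round 3: derive flow(d,d) via R1 from flow(d,h), cites(h,d)
round 3: derive flow(g,d) via R1 from flow(g,h), cites(h,d)
round 3: derive conn(d,h) via R2 from flow(d,h)
round 3: derive conn(g,h) via R2 from flow(g,h)
round 3: derive conn(i,b) via R2 from flow(i,b)
round 3: derive conn(d,i) via R4 from flow(d,h), link(h,i)
round 3: derive conn(g,i) via R4 from flow(g,h), link(h,i)
round 3: derive conn(i,c) via R4 from flow(i,b), link(b,c)

conn(b,b)
conn(b,c)
conn(b,d)
conn(b,g)
conn(d,b)
conn(d,c)
conn(d,d)
conn(d,e)
conn(d,g)
conn(d,h)
conn(d,i)
conn(e,b)
conn(e,c)
conn(e,d)
conn(e,e)
conn(e,h)
conn(e,i)
conn(g,b)
conn(g,c)
conn(g,d)
conn(g,e)
conn(g,g)
conn(g,h)
conn(g,i)
conn(i,b)
conn(i,c)
conn(i,d)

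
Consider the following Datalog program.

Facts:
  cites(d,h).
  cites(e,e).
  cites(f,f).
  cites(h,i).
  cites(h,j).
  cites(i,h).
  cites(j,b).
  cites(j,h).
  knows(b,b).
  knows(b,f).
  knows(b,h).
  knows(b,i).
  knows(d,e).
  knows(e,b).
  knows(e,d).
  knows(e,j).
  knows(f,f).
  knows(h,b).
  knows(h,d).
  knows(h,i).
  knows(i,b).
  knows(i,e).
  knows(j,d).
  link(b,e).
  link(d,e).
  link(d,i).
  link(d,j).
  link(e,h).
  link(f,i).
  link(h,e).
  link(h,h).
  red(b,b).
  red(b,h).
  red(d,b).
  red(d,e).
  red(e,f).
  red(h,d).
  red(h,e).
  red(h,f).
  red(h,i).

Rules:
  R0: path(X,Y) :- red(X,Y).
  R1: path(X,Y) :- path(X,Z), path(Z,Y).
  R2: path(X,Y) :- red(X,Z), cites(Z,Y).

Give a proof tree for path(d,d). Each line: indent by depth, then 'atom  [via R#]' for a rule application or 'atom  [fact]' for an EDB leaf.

round 1: derive path(b,b) via R0 from red(b,b)
round 1: derive path(b,h) via R0 from red(b,h)
round 1: derive path(d,b) via R0 from red(d,b)
round 1: derive path(d,e) via R0 from red(d,e)
round 1: derive path(e,f) via R0 from red(e,f)
round 1: derive path(h,d) via R0 from red(h,d)
round 1: derive path(h,e) via R0 from red(h,e)
round 1: derive path(h,f) via R0 from red(h,f)
round 1: derive path(h,i) via R0 from red(h,i)
round 1: derive path(b,i) via R2 from red(b,h), cites(h,i)
round 1: derive path(b,j) via R2 from red(b,h), cites(h,j)
round 1: derive path(h,h) via R2 from red(h,d), cites(d,h)
round 2: derive path(b,d) via R1 from path(b,h), path(h,d)
round 2: derive path(b,e) via R1 from path(b,h), path(h,e)
round 2: derive path(b,f) via R1 from path(b,h), path(h,f)
round 2: derive path(d,f) via R1 from path(d,e), path(e,f)
round 2: derive path(d,h) via R1 from path(d,b), path(b,h)
round 2: derive path(d,i) via R1 from path(d,b), path(b,i)
round 2: derive path(d,j) via R1 from path(d,b), path(b,j)
round 2: derive path(h,b) via R1 from path(h,d), path(d,b)
round 3: derive path(d,d) via R1 from path(d,b), path(b,d)
round 3: derive path(h,j) via R1 from path(h,b), path(b,j)

path(d,d)  [via R1]
  path(d,b)  [via R0]
    red(d,b)  [fact]
  path(b,d)  [via R1]
    path(b,h)  [via R0]
      red(b,h)  [fact]
    path(h,d)  [via R0]
      red(h,d)  [fact]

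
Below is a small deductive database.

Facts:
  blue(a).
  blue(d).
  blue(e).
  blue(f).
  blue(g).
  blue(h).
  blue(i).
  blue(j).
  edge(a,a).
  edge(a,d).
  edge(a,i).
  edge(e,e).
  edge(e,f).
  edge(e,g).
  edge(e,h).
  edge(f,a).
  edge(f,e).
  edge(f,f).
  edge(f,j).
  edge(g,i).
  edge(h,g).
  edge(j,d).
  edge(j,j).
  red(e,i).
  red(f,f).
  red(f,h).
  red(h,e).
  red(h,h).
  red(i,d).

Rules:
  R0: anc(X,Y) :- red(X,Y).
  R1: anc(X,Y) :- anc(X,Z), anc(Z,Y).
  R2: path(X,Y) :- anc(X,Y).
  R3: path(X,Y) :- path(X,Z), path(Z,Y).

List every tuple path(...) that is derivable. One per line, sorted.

path(e,d)
path(e,i)
path(f,d)
path(f,e)
path(f,f)
path(f,h)
path(f,i)
path(h,d)
path(h,e)
path(h,h)
path(h,i)
path(i,d)

round 1: derive anc(e,i) via R0 from red(e,i)
round 1: derive anc(f,f) via R0 from red(f,f)
round 1: derive anc(f,h) via R0 from red(f,h)
round 1: derive anc(h,e) via R0 from red(h,e)
round 1: derive anc(h,h) via R0 from red(h,h)
round 1: derive anc(i,d) via R0 from red(i,d)
round 2: derive anc(e,d) via R1 from anc(e,i), anc(i,d)
round 2: derive anc(f,e) via R1 from anc(f,h), anc(h,e)
round 2: derive anc(h,i) via R1 from anc(h,e), anc(e,i)
round 2: derive path(e,i) via R2 from anc(e,i)
round 2: derive path(f,f) via R2 from anc(f,f)
round 2: derive path(f,h) via R2 from anc(f,h)
round 2: derive path(h,e) via R2 from anc(h,e)
round 2: derive path(h,h) via R2 from anc(h,h)
round 2: derive path(i,d) via R2 from anc(i,d)
round 3: derive anc(f,d) via R1 from anc(f,e), anc(e,d)
round 3: derive anc(f,i) via R1 from anc(f,e), anc(e,i)
round 3: derive anc(h,d) via R1 from anc(h,e), anc(e,d)
round 3: derive path(e,d) via R2 from anc(e,d)
round 3: derive path(f,e) via R2 from anc(f,e)
round 3: derive path(h,i) via R2 from anc(h,i)
round 4: derive path(f,d) via R2 from anc(f,d)
round 4: derive path(f,i) via R2 from anc(f,i)
round 4: derive path(h,d) via R2 from anc(h,d)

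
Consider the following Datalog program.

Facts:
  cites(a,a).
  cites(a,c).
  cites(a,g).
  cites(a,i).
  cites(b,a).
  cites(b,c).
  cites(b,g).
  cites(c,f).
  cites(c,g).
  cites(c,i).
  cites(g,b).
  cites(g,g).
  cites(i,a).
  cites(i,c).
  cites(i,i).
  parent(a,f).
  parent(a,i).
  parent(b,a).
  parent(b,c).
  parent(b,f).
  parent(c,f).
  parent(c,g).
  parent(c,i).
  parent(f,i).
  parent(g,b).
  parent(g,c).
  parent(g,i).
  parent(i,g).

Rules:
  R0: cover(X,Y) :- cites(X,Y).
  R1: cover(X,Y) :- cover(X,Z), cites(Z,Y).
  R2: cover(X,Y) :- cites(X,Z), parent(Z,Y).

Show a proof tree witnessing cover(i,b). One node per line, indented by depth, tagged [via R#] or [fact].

round 1: derive cover(a,a) via R0 from cites(a,a)
round 1: derive cover(a,c) via R0 from cites(a,c)
round 1: derive cover(a,g) via R0 from cites(a,g)
round 1: derive cover(a,i) via R0 from cites(a,i)
round 1: derive cover(b,a) via R0 from cites(b,a)
round 1: derive cover(b,c) via R0 from cites(b,c)
round 1: derive cover(b,g) via R0 from cites(b,g)
round 1: derive cover(c,f) via R0 from cites(c,f)
round 1: derive cover(c,g) via R0 from cites(c,g)
round 1: derive cover(c,i) via R0 from cites(c,i)
round 1: derive cover(g,b) via R0 from cites(g,b)
round 1: derive cover(g,g) via R0 from cites(g,g)
round 1: derive cover(i,a) via R0 from cites(i,a)
round 1: derive cover(i,c) via R0 from cites(i,c)
round 1: derive cover(i,i) via R0 from cites(i,i)
round 1: derive cover(a,b) via R2 from cites(a,g), parent(g,b)
round 1: derive cover(a,f) via R2 from cites(a,a), parent(a,f)
round 1: derive cover(b,b) via R2 from cites(b,g), parent(g,b)
round 1: derive cover(b,f) via R2 from cites(b,a), parent(a,f)
round 1: derive cover(b,i) via R2 from cites(b,a), parent(a,i)
round 1: derive cover(c,b) via R2 from cites(c,g), parent(g,b)
round 1: derive cover(c,c) via R2 from cites(c,g), parent(g,c)
round 1: derive cover(g,a) via R2 from cites(g,b), parent(b,a)
round 1: derive cover(g,c) via R2 from cites(g,b), parent(b,c)
round 1: derive cover(g,f) via R2 from cites(g,b), parent(b,f)
round 1: derive cover(g,i) via R2 from cites(g,g), parent(g,i)
round 1: derive cover(i,f) via R2 from cites(i,a), parent(a,f)
round 1: derive cover(i,g) via R2 from cites(i,c), parent(c,g)
round 2: derive cover(c,a) via R1 from cover(c,b), cites(b,a)
round 2: derive cover(i,b) via R1 from cover(i,g), cites(g,b)

cover(i,b)  [via R1]
  cover(i,g)  [via R2]
    cites(i,c)  [fact]
    parent(c,g)  [fact]
  cites(g,b)  [fact]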